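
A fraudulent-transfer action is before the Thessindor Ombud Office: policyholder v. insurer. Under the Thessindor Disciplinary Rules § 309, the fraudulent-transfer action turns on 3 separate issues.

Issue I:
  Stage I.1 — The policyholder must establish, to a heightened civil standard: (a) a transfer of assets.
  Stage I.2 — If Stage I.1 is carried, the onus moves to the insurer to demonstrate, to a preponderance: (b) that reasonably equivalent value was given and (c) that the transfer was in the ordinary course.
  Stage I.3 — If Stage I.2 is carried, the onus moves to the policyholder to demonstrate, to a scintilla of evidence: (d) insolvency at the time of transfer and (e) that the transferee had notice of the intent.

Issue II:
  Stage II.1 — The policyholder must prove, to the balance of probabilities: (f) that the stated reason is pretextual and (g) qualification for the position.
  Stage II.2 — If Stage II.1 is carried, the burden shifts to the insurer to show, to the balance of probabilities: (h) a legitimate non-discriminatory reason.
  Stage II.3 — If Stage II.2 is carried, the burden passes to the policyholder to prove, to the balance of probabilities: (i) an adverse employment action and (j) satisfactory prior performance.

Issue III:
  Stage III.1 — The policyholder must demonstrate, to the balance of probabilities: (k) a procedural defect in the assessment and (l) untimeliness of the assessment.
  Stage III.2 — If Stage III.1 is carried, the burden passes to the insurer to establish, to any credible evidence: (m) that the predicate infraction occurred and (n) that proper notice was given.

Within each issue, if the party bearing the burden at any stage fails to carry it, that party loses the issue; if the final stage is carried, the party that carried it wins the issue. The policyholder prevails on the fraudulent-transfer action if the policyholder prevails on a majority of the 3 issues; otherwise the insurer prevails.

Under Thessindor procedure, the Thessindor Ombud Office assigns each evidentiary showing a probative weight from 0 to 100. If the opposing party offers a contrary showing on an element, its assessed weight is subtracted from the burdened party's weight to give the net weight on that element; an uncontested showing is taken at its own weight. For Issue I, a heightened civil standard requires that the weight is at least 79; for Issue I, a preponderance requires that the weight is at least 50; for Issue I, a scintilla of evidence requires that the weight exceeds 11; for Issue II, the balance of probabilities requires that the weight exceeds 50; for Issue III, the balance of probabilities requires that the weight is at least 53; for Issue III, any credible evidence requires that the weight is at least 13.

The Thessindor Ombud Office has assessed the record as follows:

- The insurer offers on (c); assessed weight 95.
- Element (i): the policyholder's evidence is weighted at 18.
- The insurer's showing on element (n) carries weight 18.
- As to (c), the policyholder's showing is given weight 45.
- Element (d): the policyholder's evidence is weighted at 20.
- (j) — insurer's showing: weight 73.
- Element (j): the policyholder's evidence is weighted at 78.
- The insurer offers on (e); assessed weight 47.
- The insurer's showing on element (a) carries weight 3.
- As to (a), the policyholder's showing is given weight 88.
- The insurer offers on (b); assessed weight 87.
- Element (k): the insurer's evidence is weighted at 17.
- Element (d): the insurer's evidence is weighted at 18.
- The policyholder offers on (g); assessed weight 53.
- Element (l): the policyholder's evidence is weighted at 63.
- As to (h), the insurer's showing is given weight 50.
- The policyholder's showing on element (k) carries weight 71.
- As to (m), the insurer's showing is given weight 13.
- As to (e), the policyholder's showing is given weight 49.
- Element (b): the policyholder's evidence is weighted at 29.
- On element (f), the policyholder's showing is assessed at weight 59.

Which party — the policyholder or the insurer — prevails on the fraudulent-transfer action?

— Issue I —
Stage I.1 (policyholder, a heightened civil standard, weight is at least 79): (a) net 88−3=85 ≥ 79 — meets.
  Stage I.1 is satisfied; the onus moves to the insurer.
Stage I.2 (insurer, a preponderance, weight is at least 50): (b) net 87−29=58 ≥ 50 — meets; (c) net 95−45=50 ≥ 50 — meets.
  All elements met. The burden passes to the policyholder.
Stage I.3 (policyholder, a scintilla of evidence, weight exceeds 11): (d) net 20−18=2 ≤ 11 — fails; (e) net 49−47=2 ≤ 11 — fails.
  Not every element is met, so the policyholder fails to carry Stage I.3.
So the insurer prevails on this issue.
— Issue II —
At Stage II.1 the policyholder must meet the balance of probabilities (weight exceeds 50): on (f) the weight is 59, > 50, so (f) meets the standard; on (g) the weight is 53, which does exceed 50, so (g) meets the standard.
  Stage II.1 is satisfied; the onus moves to the insurer.
At Stage II.2 the insurer must meet the balance of probabilities (weight exceeds 50): on (h) the weight is 50, ≤ 50, so (h) does not meet the standard.
  Stage II.2 not carried; the insurer fails its burden.
So the policyholder prevails on this issue.
— Issue III —
At Stage III.1 the policyholder must meet the balance of probabilities (weight is at least 53): on (k) the weight is 71 less the opposing 17 gives net 54, ≥ 53, so (k) meets the standard; on (l) the weight is 63, which does reach 53, so (l) meets the standard.
  Stage III.1 carried; the burden shifts to the insurer.
At Stage III.2 the insurer must meet any credible evidence (weight is at least 13): on (m) the weight is 13, ≥ 13, so (m) meets the standard; on (n) the weight is 18, ≥ 13, so (n) meets the standard.
  Stage III.2 carried; the final stage is satisfied.
With every stage satisfied, the insurer prevails on this issue.
Per-issue: Issue I → insurer; Issue II → policyholder; Issue III → insurer. The policyholder must prevail on a majority of issues; overall, the insurer prevails.

insurer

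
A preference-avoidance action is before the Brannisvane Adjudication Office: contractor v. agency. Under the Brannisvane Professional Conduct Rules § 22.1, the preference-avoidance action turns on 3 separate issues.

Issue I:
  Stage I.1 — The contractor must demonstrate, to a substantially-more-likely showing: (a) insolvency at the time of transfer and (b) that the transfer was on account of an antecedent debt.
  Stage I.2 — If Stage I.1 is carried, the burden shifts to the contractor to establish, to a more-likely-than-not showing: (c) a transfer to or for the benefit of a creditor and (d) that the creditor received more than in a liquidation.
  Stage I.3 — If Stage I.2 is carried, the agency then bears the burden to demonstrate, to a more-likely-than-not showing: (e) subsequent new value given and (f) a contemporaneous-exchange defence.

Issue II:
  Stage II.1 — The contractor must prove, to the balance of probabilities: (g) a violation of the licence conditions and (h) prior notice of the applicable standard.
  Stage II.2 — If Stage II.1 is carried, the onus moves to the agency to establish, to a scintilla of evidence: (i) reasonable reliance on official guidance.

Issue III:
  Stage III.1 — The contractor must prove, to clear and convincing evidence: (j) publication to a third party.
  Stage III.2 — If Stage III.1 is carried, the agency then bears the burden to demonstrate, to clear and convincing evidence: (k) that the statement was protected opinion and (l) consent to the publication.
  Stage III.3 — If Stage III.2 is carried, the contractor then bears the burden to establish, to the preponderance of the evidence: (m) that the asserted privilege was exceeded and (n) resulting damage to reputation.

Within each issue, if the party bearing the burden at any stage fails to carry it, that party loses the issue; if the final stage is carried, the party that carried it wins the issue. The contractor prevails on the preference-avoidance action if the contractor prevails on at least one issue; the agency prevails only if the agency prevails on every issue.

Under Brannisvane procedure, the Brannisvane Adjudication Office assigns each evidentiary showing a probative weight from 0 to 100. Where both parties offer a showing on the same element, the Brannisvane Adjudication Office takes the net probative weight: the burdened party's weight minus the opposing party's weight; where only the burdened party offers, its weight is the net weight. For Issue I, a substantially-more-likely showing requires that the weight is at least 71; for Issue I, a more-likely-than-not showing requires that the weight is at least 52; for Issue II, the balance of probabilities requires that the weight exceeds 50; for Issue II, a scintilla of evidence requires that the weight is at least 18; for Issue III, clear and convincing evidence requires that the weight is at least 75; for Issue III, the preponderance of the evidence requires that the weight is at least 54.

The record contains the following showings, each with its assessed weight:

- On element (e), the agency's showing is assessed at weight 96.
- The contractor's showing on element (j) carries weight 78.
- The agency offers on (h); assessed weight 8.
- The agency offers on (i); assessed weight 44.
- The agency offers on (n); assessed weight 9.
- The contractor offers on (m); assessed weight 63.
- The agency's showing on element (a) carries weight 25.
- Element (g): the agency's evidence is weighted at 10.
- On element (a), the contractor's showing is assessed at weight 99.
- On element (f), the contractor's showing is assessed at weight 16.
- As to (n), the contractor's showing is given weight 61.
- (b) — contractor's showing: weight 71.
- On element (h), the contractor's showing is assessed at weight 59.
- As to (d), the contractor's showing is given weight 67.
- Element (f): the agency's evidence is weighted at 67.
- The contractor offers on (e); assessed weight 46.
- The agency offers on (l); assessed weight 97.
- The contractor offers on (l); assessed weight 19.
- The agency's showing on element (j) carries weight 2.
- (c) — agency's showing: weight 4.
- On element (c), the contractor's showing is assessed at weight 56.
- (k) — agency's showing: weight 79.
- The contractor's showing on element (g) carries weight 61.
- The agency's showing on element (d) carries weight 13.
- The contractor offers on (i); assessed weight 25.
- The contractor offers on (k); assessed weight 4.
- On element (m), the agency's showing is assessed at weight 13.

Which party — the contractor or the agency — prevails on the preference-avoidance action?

contractor

— Issue I —
Stage I.1 (contractor, a substantially-more-likely showing, weight is at least 71): (a) net 99−25=74 ≥ 71 — meets; (b) 71 ≥ 71 — meets.
  Stage I.1 carried; the burden remains with the contractor.
Stage I.2 (contractor, a more-likely-than-not showing, weight is at least 52): (c) net 56−4=52 ≥ 52 — meets; (d) net 67−13=54 ≥ 52 — meets.
  Stage I.2 carried; the burden shifts to the agency.
Stage I.3 (agency, a more-likely-than-not showing, weight is at least 52): (e) net 96−46=50 < 52 — fails; (f) net 67−16=51 < 52 — fails.
  The agency does not carry Stage I.3.
The analysis ends at Stage I.3; the contractor prevails on this issue.
— Issue II —
At Stage II.1 the contractor must meet the balance of probabilities (weight exceeds 50): on (g) the weight is 61 less the opposing 10 gives net 51, which does exceed 50, so (g) meets the standard; on (h) the weight is 59 less the opposing 8 gives net 51, > 50, so (h) meets the standard.
  The contractor carries Stage II.1; the agency now bears the burden.
At Stage II.2 the agency must meet a scintilla of evidence (weight is at least 18): on (i) the weight is 44 less the opposing 25 gives net 19, which does reach 18, so (i) meets the standard.
  All elements met at the final stage.
Every stage carried; the agency prevails on this issue.
— Issue III —
At Stage III.1 the contractor must meet clear and convincing evidence (weight is at least 75): on (j) the weight is 78 less the opposing 2 gives net 76, which does reach 75, so (j) meets the standard.
  All elements met. The burden passes to the agency.
At Stage III.2 the agency must meet clear and convincing evidence (weight is at least 75): on (k) the weight is 79 less the opposing 4 gives net 75, ≥ 75, so (k) meets the standard; on (l) the weight is 97 less the opposing 19 gives net 78, ≥ 75, so (l) meets the standard.
  Stage III.2 carried; the burden shifts to the contractor.
At Stage III.3 the contractor must meet the preponderance of the evidence (weight is at least 54): on (m) the weight is 63 less the opposing 13 gives net 50, which does not reach 54, so (m) does not meet the standard; on (n) the weight is 61 less the opposing 9 gives net 52, which does not reach 54, so (n) does not meet the standard.
  Stage III.3 not carried; the contractor fails its burden.
The analysis ends at Stage III.3; the agency prevails on this issue.
Per-issue: Issue I → contractor; Issue II → agency; Issue III → agency. The contractor must prevail on at least one issue; overall, the contractor prevails.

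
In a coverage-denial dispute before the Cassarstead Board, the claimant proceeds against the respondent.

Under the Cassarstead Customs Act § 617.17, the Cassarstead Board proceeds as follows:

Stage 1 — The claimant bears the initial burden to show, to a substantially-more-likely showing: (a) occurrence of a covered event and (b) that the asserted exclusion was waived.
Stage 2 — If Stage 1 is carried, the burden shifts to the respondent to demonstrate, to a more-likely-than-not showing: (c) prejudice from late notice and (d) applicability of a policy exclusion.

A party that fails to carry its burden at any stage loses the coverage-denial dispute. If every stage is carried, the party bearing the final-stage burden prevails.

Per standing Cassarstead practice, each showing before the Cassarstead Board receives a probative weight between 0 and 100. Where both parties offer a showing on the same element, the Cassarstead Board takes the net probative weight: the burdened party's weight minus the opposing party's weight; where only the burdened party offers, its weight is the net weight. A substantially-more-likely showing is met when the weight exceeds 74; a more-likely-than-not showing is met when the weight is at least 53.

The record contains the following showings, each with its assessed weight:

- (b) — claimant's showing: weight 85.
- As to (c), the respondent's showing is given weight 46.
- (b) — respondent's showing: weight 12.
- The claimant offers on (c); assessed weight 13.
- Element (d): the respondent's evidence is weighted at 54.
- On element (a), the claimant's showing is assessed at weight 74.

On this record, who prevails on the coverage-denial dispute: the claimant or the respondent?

Stage 1 (claimant, a substantially-more-likely showing, weight exceeds 74): (a) 74 ≤ 74 — fails; (b) net 85−12=73 ≤ 74 — fails.
  Not every element is met, so the claimant fails to carry Stage 1.
The respondent prevails.

respondent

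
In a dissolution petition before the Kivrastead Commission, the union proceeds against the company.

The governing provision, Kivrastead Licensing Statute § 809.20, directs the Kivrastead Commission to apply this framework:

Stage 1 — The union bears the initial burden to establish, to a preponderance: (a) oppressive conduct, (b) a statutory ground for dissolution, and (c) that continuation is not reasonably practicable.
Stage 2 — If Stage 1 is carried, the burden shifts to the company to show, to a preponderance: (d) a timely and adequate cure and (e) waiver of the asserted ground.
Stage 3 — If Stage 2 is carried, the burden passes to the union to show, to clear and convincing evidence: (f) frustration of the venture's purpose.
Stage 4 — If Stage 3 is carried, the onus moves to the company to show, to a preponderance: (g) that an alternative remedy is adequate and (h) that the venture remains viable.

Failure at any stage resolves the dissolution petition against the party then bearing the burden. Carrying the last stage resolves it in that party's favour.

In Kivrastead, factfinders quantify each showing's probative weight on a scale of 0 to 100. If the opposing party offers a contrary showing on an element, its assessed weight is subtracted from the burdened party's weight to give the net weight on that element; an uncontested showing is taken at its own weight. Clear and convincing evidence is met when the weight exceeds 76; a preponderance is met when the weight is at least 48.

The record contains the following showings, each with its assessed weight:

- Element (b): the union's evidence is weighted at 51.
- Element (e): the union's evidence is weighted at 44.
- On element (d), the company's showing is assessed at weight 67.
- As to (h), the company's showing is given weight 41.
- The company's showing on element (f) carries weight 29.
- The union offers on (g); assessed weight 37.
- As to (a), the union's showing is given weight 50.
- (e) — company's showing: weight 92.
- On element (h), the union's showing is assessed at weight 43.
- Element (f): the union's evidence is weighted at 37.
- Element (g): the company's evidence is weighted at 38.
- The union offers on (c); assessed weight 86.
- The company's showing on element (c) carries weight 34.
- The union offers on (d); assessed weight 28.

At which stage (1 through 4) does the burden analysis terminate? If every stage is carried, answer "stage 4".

stage 2

Stage 1 (union, a preponderance, weight is at least 48): (a) 50 ≥ 48 — meets; (b) 51 ≥ 48 — meets; (c) net 86−34=52 ≥ 48 — meets.
  Stage 1 carried; the burden shifts to the company.
Stage 2 (company, a preponderance, weight is at least 48): (d) net 67−28=39 < 48 — fails; (e) net 92−44=48 ≥ 48 — meets.
  The company does not carry Stage 2.
The union prevails.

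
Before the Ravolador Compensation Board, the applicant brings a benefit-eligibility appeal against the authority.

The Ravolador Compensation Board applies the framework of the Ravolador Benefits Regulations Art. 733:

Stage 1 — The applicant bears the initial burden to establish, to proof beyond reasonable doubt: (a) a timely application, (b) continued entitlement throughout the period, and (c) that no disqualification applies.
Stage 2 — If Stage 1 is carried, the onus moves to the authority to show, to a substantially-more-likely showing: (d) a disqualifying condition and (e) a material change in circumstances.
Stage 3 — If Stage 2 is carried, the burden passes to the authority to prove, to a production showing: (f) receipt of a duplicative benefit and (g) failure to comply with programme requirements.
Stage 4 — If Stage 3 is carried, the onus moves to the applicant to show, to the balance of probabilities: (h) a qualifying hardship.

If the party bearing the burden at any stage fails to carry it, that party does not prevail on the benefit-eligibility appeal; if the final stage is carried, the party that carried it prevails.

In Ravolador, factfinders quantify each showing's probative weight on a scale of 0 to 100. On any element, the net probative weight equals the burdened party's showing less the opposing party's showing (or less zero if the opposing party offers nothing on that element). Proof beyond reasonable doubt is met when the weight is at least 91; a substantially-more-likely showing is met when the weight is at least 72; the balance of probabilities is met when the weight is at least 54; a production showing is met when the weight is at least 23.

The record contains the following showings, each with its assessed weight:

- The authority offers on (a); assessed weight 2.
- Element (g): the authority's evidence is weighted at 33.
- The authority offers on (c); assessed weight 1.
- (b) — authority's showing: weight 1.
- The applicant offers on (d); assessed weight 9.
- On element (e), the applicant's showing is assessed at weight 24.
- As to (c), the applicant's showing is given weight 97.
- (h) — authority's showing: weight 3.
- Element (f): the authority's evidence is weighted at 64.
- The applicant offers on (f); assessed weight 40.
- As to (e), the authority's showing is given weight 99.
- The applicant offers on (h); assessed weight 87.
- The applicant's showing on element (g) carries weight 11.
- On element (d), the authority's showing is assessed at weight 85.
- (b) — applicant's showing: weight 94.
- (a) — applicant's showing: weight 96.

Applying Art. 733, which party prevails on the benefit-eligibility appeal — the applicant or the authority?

applicant

Stage 1 — burden on applicant; standard: proof beyond reasonable doubt (weight is at least 91).
    (a): 96 − 2 = 94 ≥ 91 [met]
    (b): 94 − 1 = 93 ≥ 91 [met]
    (c): 97 − 1 = 96 ≥ 91 [met]
  All elements met. The burden passes to the authority.
Stage 2 — burden on authority; standard: a substantially-more-likely showing (weight is at least 72).
    (d): 85 − 9 = 76 ≥ 72 [met]
    (e): 99 − 24 = 75 ≥ 72 [met]
  All elements met. The authority retains the burden for Stage 3.
Stage 3 — burden on authority; standard: a production showing (weight is at least 23).
    (f): 64 − 40 = 24 ≥ 23 [met]
    (g): 33 − 11 = 22 < 23 [not met]
  Stage 3 not carried; the authority fails its burden.
So the applicant prevails.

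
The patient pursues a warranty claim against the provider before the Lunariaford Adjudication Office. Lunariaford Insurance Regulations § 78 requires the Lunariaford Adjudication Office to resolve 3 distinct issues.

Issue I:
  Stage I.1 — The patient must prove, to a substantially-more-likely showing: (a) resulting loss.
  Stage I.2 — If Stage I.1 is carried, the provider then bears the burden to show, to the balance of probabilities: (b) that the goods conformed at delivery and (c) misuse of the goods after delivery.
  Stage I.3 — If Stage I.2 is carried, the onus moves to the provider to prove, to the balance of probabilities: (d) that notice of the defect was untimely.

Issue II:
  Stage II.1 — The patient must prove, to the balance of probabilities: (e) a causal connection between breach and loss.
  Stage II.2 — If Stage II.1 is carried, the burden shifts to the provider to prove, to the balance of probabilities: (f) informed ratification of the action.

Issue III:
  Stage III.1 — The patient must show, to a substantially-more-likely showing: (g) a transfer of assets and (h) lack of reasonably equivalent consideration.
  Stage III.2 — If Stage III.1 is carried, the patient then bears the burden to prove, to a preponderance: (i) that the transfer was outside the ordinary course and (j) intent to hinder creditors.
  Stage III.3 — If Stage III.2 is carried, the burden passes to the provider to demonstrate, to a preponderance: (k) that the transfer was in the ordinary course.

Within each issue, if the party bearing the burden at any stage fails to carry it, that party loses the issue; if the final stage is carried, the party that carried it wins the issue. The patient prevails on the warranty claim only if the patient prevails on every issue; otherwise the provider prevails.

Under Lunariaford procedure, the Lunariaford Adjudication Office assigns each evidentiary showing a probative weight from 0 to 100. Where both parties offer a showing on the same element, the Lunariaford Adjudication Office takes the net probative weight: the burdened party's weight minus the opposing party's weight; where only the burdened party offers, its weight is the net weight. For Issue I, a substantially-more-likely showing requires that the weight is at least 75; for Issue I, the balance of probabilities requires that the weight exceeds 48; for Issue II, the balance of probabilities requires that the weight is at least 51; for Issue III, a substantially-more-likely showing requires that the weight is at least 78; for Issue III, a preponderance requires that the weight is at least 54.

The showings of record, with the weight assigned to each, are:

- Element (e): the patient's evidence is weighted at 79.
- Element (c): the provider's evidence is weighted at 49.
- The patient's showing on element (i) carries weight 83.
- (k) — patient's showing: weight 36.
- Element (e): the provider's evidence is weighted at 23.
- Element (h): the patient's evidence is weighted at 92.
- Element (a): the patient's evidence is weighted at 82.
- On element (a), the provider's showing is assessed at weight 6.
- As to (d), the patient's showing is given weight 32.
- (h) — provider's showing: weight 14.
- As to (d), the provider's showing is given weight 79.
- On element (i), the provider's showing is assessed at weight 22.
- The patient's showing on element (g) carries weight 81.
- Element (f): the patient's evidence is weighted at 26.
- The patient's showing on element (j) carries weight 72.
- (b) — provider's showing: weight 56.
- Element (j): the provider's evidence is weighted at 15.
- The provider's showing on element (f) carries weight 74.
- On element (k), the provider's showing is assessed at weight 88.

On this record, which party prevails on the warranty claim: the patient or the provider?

— Issue I —
Stage I.1 — burden on patient; standard: a substantially-more-likely showing (weight is at least 75).
    (a): 82 − 6 = 76 ≥ 75 [met]
  The patient carries Stage I.1; the provider now bears the burden.
Stage I.2 — burden on provider; standard: the balance of probabilities (weight exceeds 48).
    (b): 56 > 48 [met]
    (c): 49 > 48 [met]
  Stage I.2 is satisfied; the provider continues to bear the burden.
Stage I.3 — burden on provider; standard: the balance of probabilities (weight exceeds 48).
    (d): 79 − 32 = 47 ≤ 48 [not met]
  Not every element is met, so the provider fails to carry Stage I.3.
So the patient prevails on this issue.
— Issue II —
Stage II.1 (patient, the balance of probabilities, weight is at least 51): (e) net 79−23=56 ≥ 51 — meets.
  Stage II.1 carried; the burden shifts to the provider.
Stage II.2 (provider, the balance of probabilities, weight is at least 51): (f) net 74−26=48 < 51 — fails.
  Stage II.2 not carried; the provider fails its burden.
The analysis ends at Stage II.2; the patient prevails on this issue.
— Issue III —
Stage III.1 (patient, a substantially-more-likely showing, weight is at least 78): (g) 81 ≥ 78 — meets; (h) net 92−14=78 ≥ 78 — meets.
  All elements met. The patient retains the burden for Stage III.2.
Stage III.2 (patient, a preponderance, weight is at least 54): (i) net 83−22=61 ≥ 54 — meets; (j) net 72−15=57 ≥ 54 — meets.
  All elements met. The burden passes to the provider.
Stage III.3 (provider, a preponderance, weight is at least 54): (k) net 88−36=52 < 54 — fails.
  Stage III.3 not carried; the provider fails its burden.
The patient prevails on this issue.
Per-issue: Issue I → patient; Issue II → patient; Issue III → patient. The patient must prevail on every issue; overall, the patient prevails.

patient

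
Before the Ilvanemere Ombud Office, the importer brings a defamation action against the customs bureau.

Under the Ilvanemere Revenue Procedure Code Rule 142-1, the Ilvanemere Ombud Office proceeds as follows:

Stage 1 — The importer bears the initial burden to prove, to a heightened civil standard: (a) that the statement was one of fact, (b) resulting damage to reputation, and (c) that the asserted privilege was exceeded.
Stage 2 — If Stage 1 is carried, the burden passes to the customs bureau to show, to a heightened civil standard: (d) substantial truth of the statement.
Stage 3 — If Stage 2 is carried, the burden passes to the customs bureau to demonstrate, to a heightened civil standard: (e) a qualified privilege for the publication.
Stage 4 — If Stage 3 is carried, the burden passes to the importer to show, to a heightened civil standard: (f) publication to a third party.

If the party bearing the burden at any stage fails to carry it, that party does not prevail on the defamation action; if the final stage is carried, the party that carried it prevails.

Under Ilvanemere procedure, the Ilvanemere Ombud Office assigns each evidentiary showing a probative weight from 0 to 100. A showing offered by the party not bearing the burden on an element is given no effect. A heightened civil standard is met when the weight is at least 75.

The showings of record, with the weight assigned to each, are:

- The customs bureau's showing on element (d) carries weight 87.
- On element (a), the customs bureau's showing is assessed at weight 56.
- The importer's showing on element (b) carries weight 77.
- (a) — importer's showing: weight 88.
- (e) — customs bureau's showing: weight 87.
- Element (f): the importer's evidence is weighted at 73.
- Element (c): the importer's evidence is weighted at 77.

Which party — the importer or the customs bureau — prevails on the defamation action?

customs bureau

At Stage 1 the importer must meet a heightened civil standard (weight is at least 75): on (a) the weight is 88 (the customs bureau's 56 is given no effect), ≥ 75, so (a) meets the standard; on (b) the weight is 77, ≥ 75, so (b) meets the standard; on (c) the weight is 77, which does reach 75, so (c) meets the standard.
  Stage 1 carried; the burden shifts to the customs bureau.
At Stage 2 the customs bureau must meet a heightened civil standard (weight is at least 75): on (d) the weight is 87, which does reach 75, so (d) meets the standard.
  All elements met. The customs bureau retains the burden for Stage 3.
At Stage 3 the customs bureau must meet a heightened civil standard (weight is at least 75): on (e) the weight is 87, ≥ 75, so (e) meets the standard.
  Stage 3 carried; the burden shifts to the importer.
At Stage 4 the importer must meet a heightened civil standard (weight is at least 75): on (f) the weight is 73, which does not reach 75, so (f) does not meet the standard.
  Stage 4 not carried; the importer fails its burden.
So the customs bureau prevails.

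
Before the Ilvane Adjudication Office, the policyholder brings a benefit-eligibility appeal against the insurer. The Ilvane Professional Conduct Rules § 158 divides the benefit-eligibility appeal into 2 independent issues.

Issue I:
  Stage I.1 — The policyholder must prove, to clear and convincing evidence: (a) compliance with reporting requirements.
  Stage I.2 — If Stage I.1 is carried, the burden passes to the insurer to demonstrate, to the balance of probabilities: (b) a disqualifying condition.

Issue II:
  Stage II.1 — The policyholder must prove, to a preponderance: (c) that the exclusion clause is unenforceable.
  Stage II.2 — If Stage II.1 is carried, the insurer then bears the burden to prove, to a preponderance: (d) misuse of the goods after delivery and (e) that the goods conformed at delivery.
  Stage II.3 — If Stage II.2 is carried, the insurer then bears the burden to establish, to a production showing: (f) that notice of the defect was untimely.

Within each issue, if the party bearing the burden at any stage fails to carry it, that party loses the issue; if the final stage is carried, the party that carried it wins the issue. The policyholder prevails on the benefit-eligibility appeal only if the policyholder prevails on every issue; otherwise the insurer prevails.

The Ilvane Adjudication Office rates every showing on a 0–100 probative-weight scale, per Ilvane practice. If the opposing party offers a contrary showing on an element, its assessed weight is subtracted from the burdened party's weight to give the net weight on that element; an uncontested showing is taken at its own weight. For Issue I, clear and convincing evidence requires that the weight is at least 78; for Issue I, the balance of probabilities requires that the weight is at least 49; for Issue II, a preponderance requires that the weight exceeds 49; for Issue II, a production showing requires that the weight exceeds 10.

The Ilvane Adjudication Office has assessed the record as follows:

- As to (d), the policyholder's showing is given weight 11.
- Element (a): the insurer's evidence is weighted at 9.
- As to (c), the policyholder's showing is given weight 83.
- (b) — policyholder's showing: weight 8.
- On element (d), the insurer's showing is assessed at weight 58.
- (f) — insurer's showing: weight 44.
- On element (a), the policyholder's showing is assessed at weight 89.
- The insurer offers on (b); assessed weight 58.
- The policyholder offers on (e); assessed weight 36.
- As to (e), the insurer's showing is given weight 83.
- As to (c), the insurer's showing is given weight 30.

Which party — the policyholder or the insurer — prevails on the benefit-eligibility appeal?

insurer

— Issue I —
Stage I.1 — burden on policyholder; standard: clear and convincing evidence (weight is at least 78).
    (a): 89 − 9 = 80 ≥ 78 [met]
  All elements met. The burden passes to the insurer.
Stage I.2 — burden on insurer; standard: the balance of probabilities (weight is at least 49).
    (b): 58 − 8 = 50 ≥ 49 [met]
  Stage I.2 carried; the final stage is satisfied.
With every stage satisfied, the insurer prevails on this issue.
— Issue II —
Stage II.1 — burden on policyholder; standard: a preponderance (weight exceeds 49).
    (c): 83 − 30 = 53 > 49 [met]
  Stage II.1 is satisfied; the onus moves to the insurer.
Stage II.2 — burden on insurer; standard: a preponderance (weight exceeds 49).
    (d): 58 − 11 = 47 ≤ 49 [not met]
    (e): 83 − 36 = 47 ≤ 49 [not met]
  Stage II.2 not carried; the insurer fails its burden.
The policyholder prevails on this issue.
Per-issue: Issue I → insurer; Issue II → policyholder. The policyholder must prevail on every issue; overall, the insurer prevails.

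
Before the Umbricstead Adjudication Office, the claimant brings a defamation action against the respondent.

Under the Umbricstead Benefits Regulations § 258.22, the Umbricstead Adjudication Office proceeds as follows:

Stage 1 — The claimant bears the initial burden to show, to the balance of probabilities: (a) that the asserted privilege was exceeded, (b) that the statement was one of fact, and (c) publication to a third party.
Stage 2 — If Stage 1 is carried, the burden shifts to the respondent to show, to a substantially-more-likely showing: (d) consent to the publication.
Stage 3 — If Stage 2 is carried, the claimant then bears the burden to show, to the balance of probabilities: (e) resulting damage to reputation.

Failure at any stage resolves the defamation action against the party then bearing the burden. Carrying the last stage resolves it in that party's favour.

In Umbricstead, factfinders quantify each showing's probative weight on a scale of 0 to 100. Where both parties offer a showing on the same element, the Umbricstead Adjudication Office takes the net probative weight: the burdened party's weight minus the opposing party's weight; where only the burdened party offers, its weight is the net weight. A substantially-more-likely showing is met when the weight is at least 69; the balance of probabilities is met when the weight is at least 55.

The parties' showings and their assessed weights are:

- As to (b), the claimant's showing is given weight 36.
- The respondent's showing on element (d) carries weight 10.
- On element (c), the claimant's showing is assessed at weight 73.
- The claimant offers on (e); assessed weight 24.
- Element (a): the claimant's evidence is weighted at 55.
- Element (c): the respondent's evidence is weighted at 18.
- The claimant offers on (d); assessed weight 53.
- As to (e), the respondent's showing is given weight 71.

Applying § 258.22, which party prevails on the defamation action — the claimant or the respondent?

respondent

Stage 1 (claimant, the balance of probabilities, weight is at least 55): (a) 55 ≥ 55 — meets; (b) 36 < 55 — fails; (c) net 73−18=55 ≥ 55 — meets.
  The claimant does not carry Stage 1.
The respondent prevails.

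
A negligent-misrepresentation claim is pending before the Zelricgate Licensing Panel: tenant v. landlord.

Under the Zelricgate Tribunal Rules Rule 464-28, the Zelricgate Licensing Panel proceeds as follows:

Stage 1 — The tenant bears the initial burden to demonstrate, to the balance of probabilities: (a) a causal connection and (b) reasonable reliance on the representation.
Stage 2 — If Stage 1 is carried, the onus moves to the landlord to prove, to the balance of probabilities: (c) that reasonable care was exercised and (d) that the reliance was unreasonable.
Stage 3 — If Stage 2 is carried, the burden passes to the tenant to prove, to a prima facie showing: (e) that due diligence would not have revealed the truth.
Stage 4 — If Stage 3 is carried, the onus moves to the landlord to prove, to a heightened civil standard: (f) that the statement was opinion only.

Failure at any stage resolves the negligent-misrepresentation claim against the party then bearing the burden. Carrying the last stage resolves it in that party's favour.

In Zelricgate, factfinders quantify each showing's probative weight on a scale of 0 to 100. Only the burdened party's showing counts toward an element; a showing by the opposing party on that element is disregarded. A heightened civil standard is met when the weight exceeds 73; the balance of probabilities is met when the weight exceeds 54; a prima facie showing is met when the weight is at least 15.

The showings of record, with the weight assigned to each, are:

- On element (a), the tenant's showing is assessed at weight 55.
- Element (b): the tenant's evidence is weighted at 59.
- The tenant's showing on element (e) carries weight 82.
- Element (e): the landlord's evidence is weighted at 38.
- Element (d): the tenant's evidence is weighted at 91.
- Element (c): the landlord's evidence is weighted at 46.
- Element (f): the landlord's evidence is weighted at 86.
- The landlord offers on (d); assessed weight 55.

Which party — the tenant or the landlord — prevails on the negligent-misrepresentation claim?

tenant

Stage 1 — burden on tenant; standard: the balance of probabilities (weight exceeds 54).
    (a): 55 > 54 [met]
    (b): 59 > 54 [met]
  Stage 1 carried; the burden shifts to the landlord.
Stage 2 — burden on landlord; standard: the balance of probabilities (weight exceeds 54).
    (c): 46 ≤ 54 [not met]
    (d): 55 (tenant's 91 disregarded) > 54 [met]
  Not every element is met, so the landlord fails to carry Stage 2.
So the tenant prevails.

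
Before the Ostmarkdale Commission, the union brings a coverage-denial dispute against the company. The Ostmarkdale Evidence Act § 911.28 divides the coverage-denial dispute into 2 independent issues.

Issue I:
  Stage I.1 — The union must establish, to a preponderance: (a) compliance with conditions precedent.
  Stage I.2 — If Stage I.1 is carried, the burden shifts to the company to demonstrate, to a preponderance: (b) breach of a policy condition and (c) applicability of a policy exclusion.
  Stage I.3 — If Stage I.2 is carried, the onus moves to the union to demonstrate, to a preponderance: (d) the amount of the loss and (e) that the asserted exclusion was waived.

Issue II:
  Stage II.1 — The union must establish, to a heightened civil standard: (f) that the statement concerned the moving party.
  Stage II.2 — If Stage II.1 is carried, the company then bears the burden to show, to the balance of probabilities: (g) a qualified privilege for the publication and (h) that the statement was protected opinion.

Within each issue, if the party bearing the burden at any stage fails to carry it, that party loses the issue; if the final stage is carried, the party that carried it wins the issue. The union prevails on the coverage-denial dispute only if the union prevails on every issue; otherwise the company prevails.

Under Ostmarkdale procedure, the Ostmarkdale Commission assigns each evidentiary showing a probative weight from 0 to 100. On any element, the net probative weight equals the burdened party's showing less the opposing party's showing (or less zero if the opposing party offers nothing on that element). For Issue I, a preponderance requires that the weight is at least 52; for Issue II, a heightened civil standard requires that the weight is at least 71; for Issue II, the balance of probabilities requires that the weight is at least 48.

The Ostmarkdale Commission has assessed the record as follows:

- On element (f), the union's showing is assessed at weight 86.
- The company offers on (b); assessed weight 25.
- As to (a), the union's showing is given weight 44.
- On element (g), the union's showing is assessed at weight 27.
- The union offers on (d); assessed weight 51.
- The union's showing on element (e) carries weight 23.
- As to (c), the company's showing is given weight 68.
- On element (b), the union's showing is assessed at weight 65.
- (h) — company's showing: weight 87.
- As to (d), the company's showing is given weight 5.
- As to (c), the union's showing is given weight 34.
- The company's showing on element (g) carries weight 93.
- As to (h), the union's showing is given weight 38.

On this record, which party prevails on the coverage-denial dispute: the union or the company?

company

— Issue I —
Stage I.1 — burden on union; standard: a preponderance (weight is at least 52).
    (a): 44 < 52 [not met]
  Stage I.1 not carried; the union fails its burden.
So the company prevails on this issue.
— Issue II —
Stage II.1 — burden on union; standard: a heightened civil standard (weight is at least 71).
    (f): 86 ≥ 71 [met]
  Stage II.1 is satisfied; the onus moves to the company.
Stage II.2 — burden on company; standard: the balance of probabilities (weight is at least 48).
    (g): 93 − 27 = 66 ≥ 48 [met]
    (h): 87 − 38 = 49 ≥ 48 [met]
  All elements met at the final stage.
With every stage satisfied, the company prevails on this issue.
Per-issue: Issue I → company; Issue II → company. The union must prevail on every issue; overall, the company prevails.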